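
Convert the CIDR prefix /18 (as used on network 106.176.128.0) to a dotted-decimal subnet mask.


/18 means 18 network bits, 14 host bits
Binary: 11111111111111111100000000000000
Mask: 255.255.192.0


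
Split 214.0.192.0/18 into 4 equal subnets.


New prefix = 18 + 2 = 20
Each subnet has 4096 addresses
  214.0.192.0/20
  214.0.208.0/20
  214.0.224.0/20
  214.0.240.0/20
Subnets: 214.0.192.0/20, 214.0.208.0/20, 214.0.224.0/20, 214.0.240.0/20


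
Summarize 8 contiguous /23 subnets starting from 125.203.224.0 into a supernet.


Original prefix: /23
Number of subnets: 8 = 2^3
New prefix = 23 - 3 = 20
Supernet: 125.203.224.0/20


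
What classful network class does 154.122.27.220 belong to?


First octet: 154
Binary: 10011010
10xxxxxx -> Class B (128-191)
Class B, default mask 255.255.0.0 (/16)


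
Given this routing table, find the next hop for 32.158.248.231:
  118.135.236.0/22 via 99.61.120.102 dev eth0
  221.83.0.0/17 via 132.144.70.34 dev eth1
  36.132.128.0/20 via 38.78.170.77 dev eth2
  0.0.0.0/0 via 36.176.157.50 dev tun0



Longest prefix match for 32.158.248.231:
  /22 118.135.236.0: no
  /17 221.83.0.0: no
  /20 36.132.128.0: no
  /0 0.0.0.0: MATCH
Selected: next-hop 36.176.157.50 via tun0 (matched /0)


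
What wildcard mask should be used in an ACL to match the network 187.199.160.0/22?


Subnet mask: 255.255.252.0
Wildcard = 255.255.255.255 - subnet mask
255 - 255 = 0
255 - 255 = 0
255 - 252 = 3
255 - 0 = 255
Wildcard: 0.0.3.255


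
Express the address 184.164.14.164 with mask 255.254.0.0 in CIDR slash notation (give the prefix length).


Binary: 11111111.11111110.00000000.00000000
Count leading 1s
Prefix: /15


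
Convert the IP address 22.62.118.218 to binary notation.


22 = 00010110
62 = 00111110
118 = 01110110
218 = 11011010
Binary: 00010110.00111110.01110110.11011010


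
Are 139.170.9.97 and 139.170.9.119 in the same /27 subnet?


Mask: 255.255.255.224
139.170.9.97 AND mask = 139.170.9.96
139.170.9.119 AND mask = 139.170.9.96
Yes, same subnet (139.170.9.96)


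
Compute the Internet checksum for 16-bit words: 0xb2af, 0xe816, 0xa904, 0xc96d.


Sum all words (with carry folding):
+ 0xb2af = 0xb2af
+ 0xe816 = 0x9ac6
+ 0xa904 = 0x43cb
+ 0xc96d = 0x0d39
One's complement: ~0x0d39
Checksum = 0xf2c6


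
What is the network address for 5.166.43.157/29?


IP:   00000101.10100110.00101011.10011101
Mask: 11111111.11111111.11111111.11111000
AND operation:
Net:  00000101.10100110.00101011.10011000
Network: 5.166.43.152/29


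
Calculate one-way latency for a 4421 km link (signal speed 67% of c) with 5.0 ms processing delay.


Speed = 0.67 * 3e5 km/s = 201000 km/s
Propagation delay = 4421 / 201000 = 0.022 s = 21.995 ms
Processing delay = 5.0 ms
Total one-way latency = 26.995 ms


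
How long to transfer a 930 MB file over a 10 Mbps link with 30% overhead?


Effective throughput = 10 * (1 - 30/100) = 7 Mbps
File size in Mb = 930 * 8 = 7440 Mb
Time = 7440 / 7
Time = 1062.8571 seconds


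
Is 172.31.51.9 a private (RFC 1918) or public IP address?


RFC 1918 private ranges:
  10.0.0.0/8 (10.0.0.0 - 10.255.255.255)
  172.16.0.0/12 (172.16.0.0 - 172.31.255.255)
  192.168.0.0/16 (192.168.0.0 - 192.168.255.255)
Private (in 172.16.0.0/12)


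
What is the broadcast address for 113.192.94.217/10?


Network: 113.192.0.0/10
Host bits = 22
Set all host bits to 1:
Broadcast: 113.255.255.255


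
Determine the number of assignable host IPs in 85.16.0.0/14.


Host bits = 32 - 14 = 18
Total addresses = 2^18 = 262144
Usable = total - 2 (network and broadcast)
Usable hosts: 262142


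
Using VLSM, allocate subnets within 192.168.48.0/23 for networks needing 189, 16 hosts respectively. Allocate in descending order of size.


189 hosts -> /24 (254 usable): 192.168.48.0/24
16 hosts -> /27 (30 usable): 192.168.49.0/27
Allocation: 192.168.48.0/24 (189 hosts, 254 usable); 192.168.49.0/27 (16 hosts, 30 usable)


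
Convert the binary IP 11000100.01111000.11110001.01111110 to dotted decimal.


11000100 = 196
01111000 = 120
11110001 = 241
01111110 = 126
IP: 196.120.241.126


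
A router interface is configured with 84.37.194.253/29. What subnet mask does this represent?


/29 means 29 network bits, 3 host bits
Binary: 11111111111111111111111111111000
Mask: 255.255.255.248


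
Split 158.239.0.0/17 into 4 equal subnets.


New prefix = 17 + 2 = 19
Each subnet has 8192 addresses
  158.239.0.0/19
  158.239.32.0/19
  158.239.64.0/19
  158.239.96.0/19
Subnets: 158.239.0.0/19, 158.239.32.0/19, 158.239.64.0/19, 158.239.96.0/19


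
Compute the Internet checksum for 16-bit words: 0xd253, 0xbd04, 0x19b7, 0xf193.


Sum all words (with carry folding):
+ 0xd253 = 0xd253
+ 0xbd04 = 0x8f58
+ 0x19b7 = 0xa90f
+ 0xf193 = 0x9aa3
One's complement: ~0x9aa3
Checksum = 0x655c


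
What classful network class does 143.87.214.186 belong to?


First octet: 143
Binary: 10001111
10xxxxxx -> Class B (128-191)
Class B, default mask 255.255.0.0 (/16)


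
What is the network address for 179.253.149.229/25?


IP:   10110011.11111101.10010101.11100101
Mask: 11111111.11111111.11111111.10000000
AND operation:
Net:  10110011.11111101.10010101.10000000
Network: 179.253.149.128/25


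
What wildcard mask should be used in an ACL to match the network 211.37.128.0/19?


Subnet mask: 255.255.224.0
Wildcard = 255.255.255.255 - subnet mask
255 - 255 = 0
255 - 255 = 0
255 - 224 = 31
255 - 0 = 255
Wildcard: 0.0.31.255


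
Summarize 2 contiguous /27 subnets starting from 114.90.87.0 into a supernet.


Original prefix: /27
Number of subnets: 2 = 2^1
New prefix = 27 - 1 = 26
Supernet: 114.90.87.0/26


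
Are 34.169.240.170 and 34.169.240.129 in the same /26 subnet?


Mask: 255.255.255.192
34.169.240.170 AND mask = 34.169.240.128
34.169.240.129 AND mask = 34.169.240.128
Yes, same subnet (34.169.240.128)


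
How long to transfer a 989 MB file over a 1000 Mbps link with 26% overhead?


Effective throughput = 1000 * (1 - 26/100) = 740 Mbps
File size in Mb = 989 * 8 = 7912 Mb
Time = 7912 / 740
Time = 10.6919 seconds


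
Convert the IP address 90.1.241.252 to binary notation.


90 = 01011010
1 = 00000001
241 = 11110001
252 = 11111100
Binary: 01011010.00000001.11110001.11111100


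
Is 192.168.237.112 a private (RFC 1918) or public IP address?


RFC 1918 private ranges:
  10.0.0.0/8 (10.0.0.0 - 10.255.255.255)
  172.16.0.0/12 (172.16.0.0 - 172.31.255.255)
  192.168.0.0/16 (192.168.0.0 - 192.168.255.255)
Private (in 192.168.0.0/16)


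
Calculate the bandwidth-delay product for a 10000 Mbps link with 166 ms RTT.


BDP = bandwidth * RTT
= 10000 Mbps * 166 ms
= 10000 * 1e6 * 166 / 1000 bits
= 1660000000 bits
= 207500000 bytes
= 202636.7188 KB
BDP = 1660000000 bits (207500000 bytes)


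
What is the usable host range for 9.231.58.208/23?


Network: 9.231.58.0
Broadcast: 9.231.59.255
First usable = network + 1
Last usable = broadcast - 1
Range: 9.231.58.1 to 9.231.59.254


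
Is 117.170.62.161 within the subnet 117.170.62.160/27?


Subnet network: 117.170.62.160
Test IP AND mask: 117.170.62.160
Yes, 117.170.62.161 is in 117.170.62.160/27


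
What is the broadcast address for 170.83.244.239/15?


Network: 170.82.0.0/15
Host bits = 17
Set all host bits to 1:
Broadcast: 170.83.255.255


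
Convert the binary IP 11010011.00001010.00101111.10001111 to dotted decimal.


11010011 = 211
00001010 = 10
00101111 = 47
10001111 = 143
IP: 211.10.47.143


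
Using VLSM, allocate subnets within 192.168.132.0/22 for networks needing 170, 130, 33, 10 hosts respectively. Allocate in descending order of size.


170 hosts -> /24 (254 usable): 192.168.132.0/24
130 hosts -> /24 (254 usable): 192.168.133.0/24
33 hosts -> /26 (62 usable): 192.168.134.0/26
10 hosts -> /28 (14 usable): 192.168.134.64/28
Allocation: 192.168.132.0/24 (170 hosts, 254 usable); 192.168.133.0/24 (130 hosts, 254 usable); 192.168.134.0/26 (33 hosts, 62 usable); 192.168.134.64/28 (10 hosts, 14 usable)


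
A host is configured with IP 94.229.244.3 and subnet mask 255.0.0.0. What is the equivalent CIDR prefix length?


Binary: 11111111.00000000.00000000.00000000
Count leading 1s
Prefix: /8


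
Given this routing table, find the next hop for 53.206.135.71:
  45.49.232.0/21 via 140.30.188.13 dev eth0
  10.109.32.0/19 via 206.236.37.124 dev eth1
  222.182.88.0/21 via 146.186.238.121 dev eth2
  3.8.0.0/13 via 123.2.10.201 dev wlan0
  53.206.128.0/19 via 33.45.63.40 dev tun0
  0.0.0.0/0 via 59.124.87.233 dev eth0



Longest prefix match for 53.206.135.71:
  /21 45.49.232.0: no
  /19 10.109.32.0: no
  /21 222.182.88.0: no
  /13 3.8.0.0: no
  /19 53.206.128.0: MATCH
  /0 0.0.0.0: MATCH
Selected: next-hop 33.45.63.40 via tun0 (matched /19)


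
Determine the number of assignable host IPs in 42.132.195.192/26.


Host bits = 32 - 26 = 6
Total addresses = 2^6 = 64
Usable = total - 2 (network and broadcast)
Usable hosts: 62


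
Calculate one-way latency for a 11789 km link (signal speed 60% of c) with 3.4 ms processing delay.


Speed = 0.6 * 3e5 km/s = 180000 km/s
Propagation delay = 11789 / 180000 = 0.0655 s = 65.4944 ms
Processing delay = 3.4 ms
Total one-way latency = 68.8944 ms


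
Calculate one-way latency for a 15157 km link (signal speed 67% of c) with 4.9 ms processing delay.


Speed = 0.67 * 3e5 km/s = 201000 km/s
Propagation delay = 15157 / 201000 = 0.0754 s = 75.408 ms
Processing delay = 4.9 ms
Total one-way latency = 80.308 ms


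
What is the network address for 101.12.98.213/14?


IP:   01100101.00001100.01100010.11010101
Mask: 11111111.11111100.00000000.00000000
AND operation:
Net:  01100101.00001100.00000000.00000000
Network: 101.12.0.0/14


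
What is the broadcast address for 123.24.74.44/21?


Network: 123.24.72.0/21
Host bits = 11
Set all host bits to 1:
Broadcast: 123.24.79.255


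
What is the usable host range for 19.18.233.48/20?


Network: 19.18.224.0
Broadcast: 19.18.239.255
First usable = network + 1
Last usable = broadcast - 1
Range: 19.18.224.1 to 19.18.239.254


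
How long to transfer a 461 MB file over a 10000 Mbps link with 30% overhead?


Effective throughput = 10000 * (1 - 30/100) = 7000 Mbps
File size in Mb = 461 * 8 = 3688 Mb
Time = 3688 / 7000
Time = 0.5269 seconds


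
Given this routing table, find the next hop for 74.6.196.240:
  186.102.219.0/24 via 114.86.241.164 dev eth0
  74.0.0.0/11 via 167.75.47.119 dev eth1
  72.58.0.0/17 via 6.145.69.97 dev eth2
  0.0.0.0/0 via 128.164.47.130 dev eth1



Longest prefix match for 74.6.196.240:
  /24 186.102.219.0: no
  /11 74.0.0.0: MATCH
  /17 72.58.0.0: no
  /0 0.0.0.0: MATCH
Selected: next-hop 167.75.47.119 via eth1 (matched /11)


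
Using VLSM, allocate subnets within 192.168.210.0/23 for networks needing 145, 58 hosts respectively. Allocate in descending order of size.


145 hosts -> /24 (254 usable): 192.168.210.0/24
58 hosts -> /26 (62 usable): 192.168.211.0/26
Allocation: 192.168.210.0/24 (145 hosts, 254 usable); 192.168.211.0/26 (58 hosts, 62 usable)


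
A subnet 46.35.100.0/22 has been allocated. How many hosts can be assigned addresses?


Host bits = 32 - 22 = 10
Total addresses = 2^10 = 1024
Usable = total - 2 (network and broadcast)
Usable hosts: 1022


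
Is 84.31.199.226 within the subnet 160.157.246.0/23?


Subnet network: 160.157.246.0
Test IP AND mask: 84.31.198.0
No, 84.31.199.226 is not in 160.157.246.0/23


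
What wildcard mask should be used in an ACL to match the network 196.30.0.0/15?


Subnet mask: 255.254.0.0
Wildcard = 255.255.255.255 - subnet mask
255 - 255 = 0
255 - 254 = 1
255 - 0 = 255
255 - 0 = 255
Wildcard: 0.1.255.255


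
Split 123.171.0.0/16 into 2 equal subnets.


New prefix = 16 + 1 = 17
Each subnet has 32768 addresses
  123.171.0.0/17
  123.171.128.0/17
Subnets: 123.171.0.0/17, 123.171.128.0/17


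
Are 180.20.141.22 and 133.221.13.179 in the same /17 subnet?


Mask: 255.255.128.0
180.20.141.22 AND mask = 180.20.128.0
133.221.13.179 AND mask = 133.221.0.0
No, different subnets (180.20.128.0 vs 133.221.0.0)


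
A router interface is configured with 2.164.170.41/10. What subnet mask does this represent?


/10 means 10 network bits, 22 host bits
Binary: 11111111110000000000000000000000
Mask: 255.192.0.0


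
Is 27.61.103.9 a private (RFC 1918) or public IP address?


RFC 1918 private ranges:
  10.0.0.0/8 (10.0.0.0 - 10.255.255.255)
  172.16.0.0/12 (172.16.0.0 - 172.31.255.255)
  192.168.0.0/16 (192.168.0.0 - 192.168.255.255)
Public (not in any RFC 1918 range)


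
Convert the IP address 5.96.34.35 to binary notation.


5 = 00000101
96 = 01100000
34 = 00100010
35 = 00100011
Binary: 00000101.01100000.00100010.00100011


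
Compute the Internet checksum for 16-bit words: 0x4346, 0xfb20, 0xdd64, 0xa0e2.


Sum all words (with carry folding):
+ 0x4346 = 0x4346
+ 0xfb20 = 0x3e67
+ 0xdd64 = 0x1bcc
+ 0xa0e2 = 0xbcae
One's complement: ~0xbcae
Checksum = 0x4351


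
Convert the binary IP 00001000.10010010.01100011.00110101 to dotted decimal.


00001000 = 8
10010010 = 146
01100011 = 99
00110101 = 53
IP: 8.146.99.53


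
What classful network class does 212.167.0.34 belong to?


First octet: 212
Binary: 11010100
110xxxxx -> Class C (192-223)
Class C, default mask 255.255.255.0 (/24)


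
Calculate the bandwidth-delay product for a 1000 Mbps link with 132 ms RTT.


BDP = bandwidth * RTT
= 1000 Mbps * 132 ms
= 1000 * 1e6 * 132 / 1000 bits
= 132000000 bits
= 16500000 bytes
= 16113.2812 KB
BDP = 132000000 bits (16500000 bytes)


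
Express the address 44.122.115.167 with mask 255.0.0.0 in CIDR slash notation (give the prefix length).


Binary: 11111111.00000000.00000000.00000000
Count leading 1s
Prefix: /8


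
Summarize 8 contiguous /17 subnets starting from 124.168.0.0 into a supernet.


Original prefix: /17
Number of subnets: 8 = 2^3
New prefix = 17 - 3 = 14
Supernet: 124.168.0.0/14


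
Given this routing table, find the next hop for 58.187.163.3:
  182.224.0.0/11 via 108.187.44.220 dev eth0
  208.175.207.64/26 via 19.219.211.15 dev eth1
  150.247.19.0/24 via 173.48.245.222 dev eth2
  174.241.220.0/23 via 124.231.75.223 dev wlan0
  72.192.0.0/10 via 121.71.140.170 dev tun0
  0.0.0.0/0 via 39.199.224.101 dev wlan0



Longest prefix match for 58.187.163.3:
  /11 182.224.0.0: no
  /26 208.175.207.64: no
  /24 150.247.19.0: no
  /23 174.241.220.0: no
  /10 72.192.0.0: no
  /0 0.0.0.0: MATCH
Selected: next-hop 39.199.224.101 via wlan0 (matched /0)


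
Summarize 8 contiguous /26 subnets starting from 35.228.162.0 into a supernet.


Original prefix: /26
Number of subnets: 8 = 2^3
New prefix = 26 - 3 = 23
Supernet: 35.228.162.0/23


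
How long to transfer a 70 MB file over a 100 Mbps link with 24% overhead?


Effective throughput = 100 * (1 - 24/100) = 76 Mbps
File size in Mb = 70 * 8 = 560 Mb
Time = 560 / 76
Time = 7.3684 seconds


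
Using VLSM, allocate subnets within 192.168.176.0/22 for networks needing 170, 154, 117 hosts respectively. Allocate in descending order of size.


170 hosts -> /24 (254 usable): 192.168.176.0/24
154 hosts -> /24 (254 usable): 192.168.177.0/24
117 hosts -> /25 (126 usable): 192.168.178.0/25
Allocation: 192.168.176.0/24 (170 hosts, 254 usable); 192.168.177.0/24 (154 hosts, 254 usable); 192.168.178.0/25 (117 hosts, 126 usable)


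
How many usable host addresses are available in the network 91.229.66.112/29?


Host bits = 32 - 29 = 3
Total addresses = 2^3 = 8
Usable = total - 2 (network and broadcast)
Usable hosts: 6


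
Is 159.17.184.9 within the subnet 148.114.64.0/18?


Subnet network: 148.114.64.0
Test IP AND mask: 159.17.128.0
No, 159.17.184.9 is not in 148.114.64.0/18


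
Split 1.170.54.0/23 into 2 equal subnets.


New prefix = 23 + 1 = 24
Each subnet has 256 addresses
  1.170.54.0/24
  1.170.55.0/24
Subnets: 1.170.54.0/24, 1.170.55.0/24


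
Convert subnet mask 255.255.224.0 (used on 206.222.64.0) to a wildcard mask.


Subnet mask: 255.255.224.0
Wildcard = 255.255.255.255 - subnet mask
255 - 255 = 0
255 - 255 = 0
255 - 224 = 31
255 - 0 = 255
Wildcard: 0.0.31.255


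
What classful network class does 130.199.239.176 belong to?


First octet: 130
Binary: 10000010
10xxxxxx -> Class B (128-191)
Class B, default mask 255.255.0.0 (/16)


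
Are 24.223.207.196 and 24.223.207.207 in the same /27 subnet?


Mask: 255.255.255.224
24.223.207.196 AND mask = 24.223.207.192
24.223.207.207 AND mask = 24.223.207.192
Yes, same subnet (24.223.207.192)


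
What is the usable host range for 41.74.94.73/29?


Network: 41.74.94.72
Broadcast: 41.74.94.79
First usable = network + 1
Last usable = broadcast - 1
Range: 41.74.94.73 to 41.74.94.78


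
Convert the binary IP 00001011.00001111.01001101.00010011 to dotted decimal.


00001011 = 11
00001111 = 15
01001101 = 77
00010011 = 19
IP: 11.15.77.19


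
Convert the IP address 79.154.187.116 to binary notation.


79 = 01001111
154 = 10011010
187 = 10111011
116 = 01110100
Binary: 01001111.10011010.10111011.01110100


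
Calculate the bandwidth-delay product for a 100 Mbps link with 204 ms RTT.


BDP = bandwidth * RTT
= 100 Mbps * 204 ms
= 100 * 1e6 * 204 / 1000 bits
= 20400000 bits
= 2550000 bytes
= 2490.2344 KB
BDP = 20400000 bits (2550000 bytes)


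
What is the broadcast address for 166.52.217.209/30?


Network: 166.52.217.208/30
Host bits = 2
Set all host bits to 1:
Broadcast: 166.52.217.211


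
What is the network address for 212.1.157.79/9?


IP:   11010100.00000001.10011101.01001111
Mask: 11111111.10000000.00000000.00000000
AND operation:
Net:  11010100.00000000.00000000.00000000
Network: 212.0.0.0/9


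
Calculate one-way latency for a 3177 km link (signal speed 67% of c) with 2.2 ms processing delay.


Speed = 0.67 * 3e5 km/s = 201000 km/s
Propagation delay = 3177 / 201000 = 0.0158 s = 15.806 ms
Processing delay = 2.2 ms
Total one-way latency = 18.006 ms


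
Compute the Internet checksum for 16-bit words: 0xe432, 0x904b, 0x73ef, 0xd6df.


Sum all words (with carry folding):
+ 0xe432 = 0xe432
+ 0x904b = 0x747e
+ 0x73ef = 0xe86d
+ 0xd6df = 0xbf4d
One's complement: ~0xbf4d
Checksum = 0x40b2


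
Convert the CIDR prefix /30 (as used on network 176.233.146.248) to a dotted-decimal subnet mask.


/30 means 30 network bits, 2 host bits
Binary: 11111111111111111111111111111100
Mask: 255.255.255.252


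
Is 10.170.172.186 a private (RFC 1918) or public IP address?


RFC 1918 private ranges:
  10.0.0.0/8 (10.0.0.0 - 10.255.255.255)
  172.16.0.0/12 (172.16.0.0 - 172.31.255.255)
  192.168.0.0/16 (192.168.0.0 - 192.168.255.255)
Private (in 10.0.0.0/8)


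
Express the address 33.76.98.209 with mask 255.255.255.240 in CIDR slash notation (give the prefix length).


Binary: 11111111.11111111.11111111.11110000
Count leading 1s
Prefix: /28


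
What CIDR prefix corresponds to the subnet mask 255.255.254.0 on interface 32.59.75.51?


Binary: 11111111.11111111.11111110.00000000
Count leading 1s
Prefix: /23


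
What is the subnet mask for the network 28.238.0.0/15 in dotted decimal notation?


/15 means 15 network bits, 17 host bits
Binary: 11111111111111100000000000000000
Mask: 255.254.0.0


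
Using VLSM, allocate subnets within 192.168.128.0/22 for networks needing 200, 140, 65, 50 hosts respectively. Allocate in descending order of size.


200 hosts -> /24 (254 usable): 192.168.128.0/24
140 hosts -> /24 (254 usable): 192.168.129.0/24
65 hosts -> /25 (126 usable): 192.168.130.0/25
50 hosts -> /26 (62 usable): 192.168.130.128/26
Allocation: 192.168.128.0/24 (200 hosts, 254 usable); 192.168.129.0/24 (140 hosts, 254 usable); 192.168.130.0/25 (65 hosts, 126 usable); 192.168.130.128/26 (50 hosts, 62 usable)


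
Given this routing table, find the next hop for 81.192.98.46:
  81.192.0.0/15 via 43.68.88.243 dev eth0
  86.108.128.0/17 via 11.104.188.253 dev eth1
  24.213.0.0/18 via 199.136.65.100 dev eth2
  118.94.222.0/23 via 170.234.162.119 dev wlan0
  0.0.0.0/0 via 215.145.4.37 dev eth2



Longest prefix match for 81.192.98.46:
  /15 81.192.0.0: MATCH
  /17 86.108.128.0: no
  /18 24.213.0.0: no
  /23 118.94.222.0: no
  /0 0.0.0.0: MATCH
Selected: next-hop 43.68.88.243 via eth0 (matched /15)


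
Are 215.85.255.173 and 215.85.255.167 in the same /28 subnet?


Mask: 255.255.255.240
215.85.255.173 AND mask = 215.85.255.160
215.85.255.167 AND mask = 215.85.255.160
Yes, same subnet (215.85.255.160)


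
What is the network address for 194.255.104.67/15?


IP:   11000010.11111111.01101000.01000011
Mask: 11111111.11111110.00000000.00000000
AND operation:
Net:  11000010.11111110.00000000.00000000
Network: 194.254.0.0/15


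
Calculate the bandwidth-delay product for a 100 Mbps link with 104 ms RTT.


BDP = bandwidth * RTT
= 100 Mbps * 104 ms
= 100 * 1e6 * 104 / 1000 bits
= 10400000 bits
= 1300000 bytes
= 1269.5312 KB
BDP = 10400000 bits (1300000 bytes)


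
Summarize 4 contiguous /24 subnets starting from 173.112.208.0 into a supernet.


Original prefix: /24
Number of subnets: 4 = 2^2
New prefix = 24 - 2 = 22
Supernet: 173.112.208.0/22


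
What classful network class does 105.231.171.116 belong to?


First octet: 105
Binary: 01101001
0xxxxxxx -> Class A (1-126)
Class A, default mask 255.0.0.0 (/8)


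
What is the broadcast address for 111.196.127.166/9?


Network: 111.128.0.0/9
Host bits = 23
Set all host bits to 1:
Broadcast: 111.255.255.255


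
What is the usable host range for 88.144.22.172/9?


Network: 88.128.0.0
Broadcast: 88.255.255.255
First usable = network + 1
Last usable = broadcast - 1
Range: 88.128.0.1 to 88.255.255.254


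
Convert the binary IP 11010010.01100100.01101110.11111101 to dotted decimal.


11010010 = 210
01100100 = 100
01101110 = 110
11111101 = 253
IP: 210.100.110.253


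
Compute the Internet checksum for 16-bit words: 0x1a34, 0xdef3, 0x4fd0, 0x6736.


Sum all words (with carry folding):
+ 0x1a34 = 0x1a34
+ 0xdef3 = 0xf927
+ 0x4fd0 = 0x48f8
+ 0x6736 = 0xb02e
One's complement: ~0xb02e
Checksum = 0x4fd1


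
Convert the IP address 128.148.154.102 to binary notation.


128 = 10000000
148 = 10010100
154 = 10011010
102 = 01100110
Binary: 10000000.10010100.10011010.01100110


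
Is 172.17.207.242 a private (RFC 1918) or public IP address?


RFC 1918 private ranges:
  10.0.0.0/8 (10.0.0.0 - 10.255.255.255)
  172.16.0.0/12 (172.16.0.0 - 172.31.255.255)
  192.168.0.0/16 (192.168.0.0 - 192.168.255.255)
Private (in 172.16.0.0/12)


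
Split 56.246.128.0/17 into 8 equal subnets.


New prefix = 17 + 3 = 20
Each subnet has 4096 addresses
  56.246.128.0/20
  56.246.144.0/20
  56.246.160.0/20
  56.246.176.0/20
  56.246.192.0/20
  56.246.208.0/20
  56.246.224.0/20
  56.246.240.0/20
Subnets: 56.246.128.0/20, 56.246.144.0/20, 56.246.160.0/20, 56.246.176.0/20, 56.246.192.0/20, 56.246.208.0/20, 56.246.224.0/20, 56.246.240.0/20


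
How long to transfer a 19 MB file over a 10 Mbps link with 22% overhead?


Effective throughput = 10 * (1 - 22/100) = 7.8 Mbps
File size in Mb = 19 * 8 = 152 Mb
Time = 152 / 7.8
Time = 19.4872 seconds


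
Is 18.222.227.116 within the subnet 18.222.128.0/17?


Subnet network: 18.222.128.0
Test IP AND mask: 18.222.128.0
Yes, 18.222.227.116 is in 18.222.128.0/17


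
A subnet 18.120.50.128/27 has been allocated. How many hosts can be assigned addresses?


Host bits = 32 - 27 = 5
Total addresses = 2^5 = 32
Usable = total - 2 (network and broadcast)
Usable hosts: 30


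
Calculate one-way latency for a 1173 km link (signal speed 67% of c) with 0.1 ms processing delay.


Speed = 0.67 * 3e5 km/s = 201000 km/s
Propagation delay = 1173 / 201000 = 0.0058 s = 5.8358 ms
Processing delay = 0.1 ms
Total one-way latency = 5.9358 ms


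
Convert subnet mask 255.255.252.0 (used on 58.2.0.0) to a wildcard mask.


Subnet mask: 255.255.252.0
Wildcard = 255.255.255.255 - subnet mask
255 - 255 = 0
255 - 255 = 0
255 - 252 = 3
255 - 0 = 255
Wildcard: 0.0.3.255


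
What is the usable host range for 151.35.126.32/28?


Network: 151.35.126.32
Broadcast: 151.35.126.47
First usable = network + 1
Last usable = broadcast - 1
Range: 151.35.126.33 to 151.35.126.46


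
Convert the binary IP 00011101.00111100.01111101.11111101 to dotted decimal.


00011101 = 29
00111100 = 60
01111101 = 125
11111101 = 253
IP: 29.60.125.253


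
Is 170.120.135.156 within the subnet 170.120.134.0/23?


Subnet network: 170.120.134.0
Test IP AND mask: 170.120.134.0
Yes, 170.120.135.156 is in 170.120.134.0/23


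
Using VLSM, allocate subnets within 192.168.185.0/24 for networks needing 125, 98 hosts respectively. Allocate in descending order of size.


125 hosts -> /25 (126 usable): 192.168.185.0/25
98 hosts -> /25 (126 usable): 192.168.185.128/25
Allocation: 192.168.185.0/25 (125 hosts, 126 usable); 192.168.185.128/25 (98 hosts, 126 usable)


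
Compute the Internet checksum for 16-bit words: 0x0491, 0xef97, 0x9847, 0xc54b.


Sum all words (with carry folding):
+ 0x0491 = 0x0491
+ 0xef97 = 0xf428
+ 0x9847 = 0x8c70
+ 0xc54b = 0x51bc
One's complement: ~0x51bc
Checksum = 0xae43


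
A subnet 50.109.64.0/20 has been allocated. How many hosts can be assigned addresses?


Host bits = 32 - 20 = 12
Total addresses = 2^12 = 4096
Usable = total - 2 (network and broadcast)
Usable hosts: 4094


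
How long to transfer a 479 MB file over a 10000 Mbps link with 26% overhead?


Effective throughput = 10000 * (1 - 26/100) = 7400 Mbps
File size in Mb = 479 * 8 = 3832 Mb
Time = 3832 / 7400
Time = 0.5178 seconds


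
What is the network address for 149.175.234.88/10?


IP:   10010101.10101111.11101010.01011000
Mask: 11111111.11000000.00000000.00000000
AND operation:
Net:  10010101.10000000.00000000.00000000
Network: 149.128.0.0/10


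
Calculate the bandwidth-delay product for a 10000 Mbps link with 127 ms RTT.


BDP = bandwidth * RTT
= 10000 Mbps * 127 ms
= 10000 * 1e6 * 127 / 1000 bits
= 1270000000 bits
= 158750000 bytes
= 155029.2969 KB
BDP = 1270000000 bits (158750000 bytes)


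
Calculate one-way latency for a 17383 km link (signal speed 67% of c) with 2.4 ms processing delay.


Speed = 0.67 * 3e5 km/s = 201000 km/s
Propagation delay = 17383 / 201000 = 0.0865 s = 86.4826 ms
Processing delay = 2.4 ms
Total one-way latency = 88.8826 ms


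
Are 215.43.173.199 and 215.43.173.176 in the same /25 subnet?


Mask: 255.255.255.128
215.43.173.199 AND mask = 215.43.173.128
215.43.173.176 AND mask = 215.43.173.128
Yes, same subnet (215.43.173.128)


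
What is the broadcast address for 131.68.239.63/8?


Network: 131.0.0.0/8
Host bits = 24
Set all host bits to 1:
Broadcast: 131.255.255.255


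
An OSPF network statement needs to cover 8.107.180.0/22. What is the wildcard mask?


Subnet mask: 255.255.252.0
Wildcard = 255.255.255.255 - subnet mask
255 - 255 = 0
255 - 255 = 0
255 - 252 = 3
255 - 0 = 255
Wildcard: 0.0.3.255


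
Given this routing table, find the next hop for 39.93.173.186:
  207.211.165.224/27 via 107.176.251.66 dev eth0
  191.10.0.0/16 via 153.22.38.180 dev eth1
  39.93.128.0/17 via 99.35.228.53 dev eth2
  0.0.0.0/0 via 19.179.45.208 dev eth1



Longest prefix match for 39.93.173.186:
  /27 207.211.165.224: no
  /16 191.10.0.0: no
  /17 39.93.128.0: MATCH
  /0 0.0.0.0: MATCH
Selected: next-hop 99.35.228.53 via eth2 (matched /17)


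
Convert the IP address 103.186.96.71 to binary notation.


103 = 01100111
186 = 10111010
96 = 01100000
71 = 01000111
Binary: 01100111.10111010.01100000.01000111


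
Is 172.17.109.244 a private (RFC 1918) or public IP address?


RFC 1918 private ranges:
  10.0.0.0/8 (10.0.0.0 - 10.255.255.255)
  172.16.0.0/12 (172.16.0.0 - 172.31.255.255)
  192.168.0.0/16 (192.168.0.0 - 192.168.255.255)
Private (in 172.16.0.0/12)


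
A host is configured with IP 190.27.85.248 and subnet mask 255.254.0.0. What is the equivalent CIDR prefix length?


Binary: 11111111.11111110.00000000.00000000
Count leading 1s
Prefix: /15


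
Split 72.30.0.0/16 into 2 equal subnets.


New prefix = 16 + 1 = 17
Each subnet has 32768 addresses
  72.30.0.0/17
  72.30.128.0/17
Subnets: 72.30.0.0/17, 72.30.128.0/17


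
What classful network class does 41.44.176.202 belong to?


First octet: 41
Binary: 00101001
0xxxxxxx -> Class A (1-126)
Class A, default mask 255.0.0.0 (/8)


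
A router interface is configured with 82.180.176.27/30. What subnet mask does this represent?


/30 means 30 network bits, 2 host bits
Binary: 11111111111111111111111111111100
Mask: 255.255.255.252


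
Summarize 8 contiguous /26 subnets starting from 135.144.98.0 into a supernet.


Original prefix: /26
Number of subnets: 8 = 2^3
New prefix = 26 - 3 = 23
Supernet: 135.144.98.0/23


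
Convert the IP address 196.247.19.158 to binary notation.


196 = 11000100
247 = 11110111
19 = 00010011
158 = 10011110
Binary: 11000100.11110111.00010011.10011110


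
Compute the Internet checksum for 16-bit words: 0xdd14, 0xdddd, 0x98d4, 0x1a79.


Sum all words (with carry folding):
+ 0xdd14 = 0xdd14
+ 0xdddd = 0xbaf2
+ 0x98d4 = 0x53c7
+ 0x1a79 = 0x6e40
One's complement: ~0x6e40
Checksum = 0x91bf


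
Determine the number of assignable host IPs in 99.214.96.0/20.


Host bits = 32 - 20 = 12
Total addresses = 2^12 = 4096
Usable = total - 2 (network and broadcast)
Usable hosts: 4094


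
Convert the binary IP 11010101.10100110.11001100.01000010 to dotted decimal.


11010101 = 213
10100110 = 166
11001100 = 204
01000010 = 66
IP: 213.166.204.66


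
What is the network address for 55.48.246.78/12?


IP:   00110111.00110000.11110110.01001110
Mask: 11111111.11110000.00000000.00000000
AND operation:
Net:  00110111.00110000.00000000.00000000
Network: 55.48.0.0/12


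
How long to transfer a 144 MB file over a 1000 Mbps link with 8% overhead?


Effective throughput = 1000 * (1 - 8/100) = 920 Mbps
File size in Mb = 144 * 8 = 1152 Mb
Time = 1152 / 920
Time = 1.2522 seconds


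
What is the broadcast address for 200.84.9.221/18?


Network: 200.84.0.0/18
Host bits = 14
Set all host bits to 1:
Broadcast: 200.84.63.255


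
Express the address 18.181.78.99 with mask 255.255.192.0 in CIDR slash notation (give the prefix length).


Binary: 11111111.11111111.11000000.00000000
Count leading 1s
Prefix: /18


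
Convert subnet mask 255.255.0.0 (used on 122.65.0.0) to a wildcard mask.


Subnet mask: 255.255.0.0
Wildcard = 255.255.255.255 - subnet mask
255 - 255 = 0
255 - 255 = 0
255 - 0 = 255
255 - 0 = 255
Wildcard: 0.0.255.255


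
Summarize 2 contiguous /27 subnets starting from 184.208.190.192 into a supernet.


Original prefix: /27
Number of subnets: 2 = 2^1
New prefix = 27 - 1 = 26
Supernet: 184.208.190.192/26


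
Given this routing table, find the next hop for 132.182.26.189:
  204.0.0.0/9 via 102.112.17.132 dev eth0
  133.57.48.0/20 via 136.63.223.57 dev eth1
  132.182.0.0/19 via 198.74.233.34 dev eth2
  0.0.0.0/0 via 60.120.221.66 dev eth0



Longest prefix match for 132.182.26.189:
  /9 204.0.0.0: no
  /20 133.57.48.0: no
  /19 132.182.0.0: MATCH
  /0 0.0.0.0: MATCH
Selected: next-hop 198.74.233.34 via eth2 (matched /19)


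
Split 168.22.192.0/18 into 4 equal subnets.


New prefix = 18 + 2 = 20
Each subnet has 4096 addresses
  168.22.192.0/20
  168.22.208.0/20
  168.22.224.0/20
  168.22.240.0/20
Subnets: 168.22.192.0/20, 168.22.208.0/20, 168.22.224.0/20, 168.22.240.0/20


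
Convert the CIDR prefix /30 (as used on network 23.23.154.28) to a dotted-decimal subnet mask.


/30 means 30 network bits, 2 host bits
Binary: 11111111111111111111111111111100
Mask: 255.255.255.252


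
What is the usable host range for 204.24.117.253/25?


Network: 204.24.117.128
Broadcast: 204.24.117.255
First usable = network + 1
Last usable = broadcast - 1
Range: 204.24.117.129 to 204.24.117.254


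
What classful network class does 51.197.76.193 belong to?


First octet: 51
Binary: 00110011
0xxxxxxx -> Class A (1-126)
Class A, default mask 255.0.0.0 (/8)


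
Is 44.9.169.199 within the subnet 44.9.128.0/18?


Subnet network: 44.9.128.0
Test IP AND mask: 44.9.128.0
Yes, 44.9.169.199 is in 44.9.128.0/18


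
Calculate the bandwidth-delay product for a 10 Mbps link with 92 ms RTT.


BDP = bandwidth * RTT
= 10 Mbps * 92 ms
= 10 * 1e6 * 92 / 1000 bits
= 920000 bits
= 115000 bytes
= 112.3047 KB
BDP = 920000 bits (115000 bytes)


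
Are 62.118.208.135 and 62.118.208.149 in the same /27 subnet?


Mask: 255.255.255.224
62.118.208.135 AND mask = 62.118.208.128
62.118.208.149 AND mask = 62.118.208.128
Yes, same subnet (62.118.208.128)


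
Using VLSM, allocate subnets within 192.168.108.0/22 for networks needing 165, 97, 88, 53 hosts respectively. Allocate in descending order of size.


165 hosts -> /24 (254 usable): 192.168.108.0/24
97 hosts -> /25 (126 usable): 192.168.109.0/25
88 hosts -> /25 (126 usable): 192.168.109.128/25
53 hosts -> /26 (62 usable): 192.168.110.0/26
Allocation: 192.168.108.0/24 (165 hosts, 254 usable); 192.168.109.0/25 (97 hosts, 126 usable); 192.168.109.128/25 (88 hosts, 126 usable); 192.168.110.0/26 (53 hosts, 62 usable)


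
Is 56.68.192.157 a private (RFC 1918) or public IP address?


RFC 1918 private ranges:
  10.0.0.0/8 (10.0.0.0 - 10.255.255.255)
  172.16.0.0/12 (172.16.0.0 - 172.31.255.255)
  192.168.0.0/16 (192.168.0.0 - 192.168.255.255)
Public (not in any RFC 1918 range)


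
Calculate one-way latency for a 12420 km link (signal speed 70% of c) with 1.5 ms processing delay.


Speed = 0.7 * 3e5 km/s = 210000 km/s
Propagation delay = 12420 / 210000 = 0.0591 s = 59.1429 ms
Processing delay = 1.5 ms
Total one-way latency = 60.6429 ms


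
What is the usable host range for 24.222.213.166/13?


Network: 24.216.0.0
Broadcast: 24.223.255.255
First usable = network + 1
Last usable = broadcast - 1
Range: 24.216.0.1 to 24.223.255.254


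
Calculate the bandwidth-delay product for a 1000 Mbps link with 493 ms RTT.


BDP = bandwidth * RTT
= 1000 Mbps * 493 ms
= 1000 * 1e6 * 493 / 1000 bits
= 493000000 bits
= 61625000 bytes
= 60180.6641 KB
BDP = 493000000 bits (61625000 bytes)


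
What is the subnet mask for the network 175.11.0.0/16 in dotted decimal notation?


/16 means 16 network bits, 16 host bits
Binary: 11111111111111110000000000000000
Mask: 255.255.0.0


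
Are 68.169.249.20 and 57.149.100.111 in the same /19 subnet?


Mask: 255.255.224.0
68.169.249.20 AND mask = 68.169.224.0
57.149.100.111 AND mask = 57.149.96.0
No, different subnets (68.169.224.0 vs 57.149.96.0)


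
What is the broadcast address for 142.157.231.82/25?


Network: 142.157.231.0/25
Host bits = 7
Set all host bits to 1:
Broadcast: 142.157.231.127


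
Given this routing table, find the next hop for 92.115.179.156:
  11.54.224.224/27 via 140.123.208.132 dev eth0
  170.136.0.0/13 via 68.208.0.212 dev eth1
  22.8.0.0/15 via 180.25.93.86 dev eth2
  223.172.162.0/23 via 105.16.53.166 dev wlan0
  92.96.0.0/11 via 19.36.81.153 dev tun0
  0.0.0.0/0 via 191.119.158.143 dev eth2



Longest prefix match for 92.115.179.156:
  /27 11.54.224.224: no
  /13 170.136.0.0: no
  /15 22.8.0.0: no
  /23 223.172.162.0: no
  /11 92.96.0.0: MATCH
  /0 0.0.0.0: MATCH
Selected: next-hop 19.36.81.153 via tun0 (matched /11)


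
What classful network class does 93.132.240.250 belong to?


First octet: 93
Binary: 01011101
0xxxxxxx -> Class A (1-126)
Class A, default mask 255.0.0.0 (/8)


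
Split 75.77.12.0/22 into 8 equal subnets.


New prefix = 22 + 3 = 25
Each subnet has 128 addresses
  75.77.12.0/25
  75.77.12.128/25
  75.77.13.0/25
  75.77.13.128/25
  75.77.14.0/25
  75.77.14.128/25
  75.77.15.0/25
  75.77.15.128/25
Subnets: 75.77.12.0/25, 75.77.12.128/25, 75.77.13.0/25, 75.77.13.128/25, 75.77.14.0/25, 75.77.14.128/25, 75.77.15.0/25, 75.77.15.128/25


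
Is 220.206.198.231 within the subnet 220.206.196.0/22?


Subnet network: 220.206.196.0
Test IP AND mask: 220.206.196.0
Yes, 220.206.198.231 is in 220.206.196.0/22


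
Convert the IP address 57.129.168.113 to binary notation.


57 = 00111001
129 = 10000001
168 = 10101000
113 = 01110001
Binary: 00111001.10000001.10101000.01110001


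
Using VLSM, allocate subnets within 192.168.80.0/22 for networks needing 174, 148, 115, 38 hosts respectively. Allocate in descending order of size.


174 hosts -> /24 (254 usable): 192.168.80.0/24
148 hosts -> /24 (254 usable): 192.168.81.0/24
115 hosts -> /25 (126 usable): 192.168.82.0/25
38 hosts -> /26 (62 usable): 192.168.82.128/26
Allocation: 192.168.80.0/24 (174 hosts, 254 usable); 192.168.81.0/24 (148 hosts, 254 usable); 192.168.82.0/25 (115 hosts, 126 usable); 192.168.82.128/26 (38 hosts, 62 usable)


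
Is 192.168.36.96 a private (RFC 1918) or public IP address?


RFC 1918 private ranges:
  10.0.0.0/8 (10.0.0.0 - 10.255.255.255)
  172.16.0.0/12 (172.16.0.0 - 172.31.255.255)
  192.168.0.0/16 (192.168.0.0 - 192.168.255.255)
Private (in 192.168.0.0/16)


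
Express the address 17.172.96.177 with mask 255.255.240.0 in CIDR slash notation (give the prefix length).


Binary: 11111111.11111111.11110000.00000000
Count leading 1s
Prefix: /20


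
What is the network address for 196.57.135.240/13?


IP:   11000100.00111001.10000111.11110000
Mask: 11111111.11111000.00000000.00000000
AND operation:
Net:  11000100.00111000.00000000.00000000
Network: 196.56.0.0/13


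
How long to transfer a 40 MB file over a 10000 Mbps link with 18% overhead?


Effective throughput = 10000 * (1 - 18/100) = 8200 Mbps
File size in Mb = 40 * 8 = 320 Mb
Time = 320 / 8200
Time = 0.039 seconds


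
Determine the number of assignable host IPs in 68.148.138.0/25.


Host bits = 32 - 25 = 7
Total addresses = 2^7 = 128
Usable = total - 2 (network and broadcast)
Usable hosts: 126


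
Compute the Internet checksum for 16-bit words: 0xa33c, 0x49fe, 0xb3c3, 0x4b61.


Sum all words (with carry folding):
+ 0xa33c = 0xa33c
+ 0x49fe = 0xed3a
+ 0xb3c3 = 0xa0fe
+ 0x4b61 = 0xec5f
One's complement: ~0xec5f
Checksum = 0x13a0


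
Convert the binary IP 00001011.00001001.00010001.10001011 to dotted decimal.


00001011 = 11
00001001 = 9
00010001 = 17
10001011 = 139
IP: 11.9.17.139


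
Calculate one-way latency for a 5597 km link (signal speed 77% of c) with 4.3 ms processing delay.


Speed = 0.77 * 3e5 km/s = 231000 km/s
Propagation delay = 5597 / 231000 = 0.0242 s = 24.2294 ms
Processing delay = 4.3 ms
Total one-way latency = 28.5294 ms


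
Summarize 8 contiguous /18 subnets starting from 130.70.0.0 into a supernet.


Original prefix: /18
Number of subnets: 8 = 2^3
New prefix = 18 - 3 = 15
Supernet: 130.70.0.0/15


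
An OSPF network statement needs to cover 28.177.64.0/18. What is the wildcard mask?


Subnet mask: 255.255.192.0
Wildcard = 255.255.255.255 - subnet mask
255 - 255 = 0
255 - 255 = 0
255 - 192 = 63
255 - 0 = 255
Wildcard: 0.0.63.255


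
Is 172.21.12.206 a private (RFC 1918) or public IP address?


RFC 1918 private ranges:
  10.0.0.0/8 (10.0.0.0 - 10.255.255.255)
  172.16.0.0/12 (172.16.0.0 - 172.31.255.255)
  192.168.0.0/16 (192.168.0.0 - 192.168.255.255)
Private (in 172.16.0.0/12)


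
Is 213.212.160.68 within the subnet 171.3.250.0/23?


Subnet network: 171.3.250.0
Test IP AND mask: 213.212.160.0
No, 213.212.160.68 is not in 171.3.250.0/23


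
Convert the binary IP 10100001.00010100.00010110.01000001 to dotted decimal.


10100001 = 161
00010100 = 20
00010110 = 22
01000001 = 65
IP: 161.20.22.65


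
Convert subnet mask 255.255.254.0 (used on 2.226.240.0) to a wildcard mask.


Subnet mask: 255.255.254.0
Wildcard = 255.255.255.255 - subnet mask
255 - 255 = 0
255 - 255 = 0
255 - 254 = 1
255 - 0 = 255
Wildcard: 0.0.1.255
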